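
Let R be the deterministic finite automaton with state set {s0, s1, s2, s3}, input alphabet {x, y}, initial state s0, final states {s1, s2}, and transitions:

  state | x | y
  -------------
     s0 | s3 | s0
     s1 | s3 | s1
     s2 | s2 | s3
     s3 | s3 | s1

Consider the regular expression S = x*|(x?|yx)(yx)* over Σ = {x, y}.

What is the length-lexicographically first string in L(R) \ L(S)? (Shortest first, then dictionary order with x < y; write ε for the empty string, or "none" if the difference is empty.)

xy

The string xy is accepted by R but not by S.
No shorter string lies in the difference, and xy is the lexicographically first length-2 string in L(R) \ L(S).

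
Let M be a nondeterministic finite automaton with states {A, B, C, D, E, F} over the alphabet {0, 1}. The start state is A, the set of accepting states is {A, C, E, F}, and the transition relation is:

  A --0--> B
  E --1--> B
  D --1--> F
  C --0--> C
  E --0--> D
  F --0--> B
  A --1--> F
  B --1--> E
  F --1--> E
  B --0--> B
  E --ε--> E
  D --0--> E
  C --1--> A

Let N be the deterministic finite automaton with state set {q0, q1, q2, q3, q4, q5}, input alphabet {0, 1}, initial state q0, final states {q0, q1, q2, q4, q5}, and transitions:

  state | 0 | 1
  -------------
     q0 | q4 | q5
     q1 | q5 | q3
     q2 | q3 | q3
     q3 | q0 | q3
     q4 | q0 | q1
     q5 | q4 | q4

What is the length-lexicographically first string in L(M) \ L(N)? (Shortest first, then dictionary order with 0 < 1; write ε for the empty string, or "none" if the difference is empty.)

0111

The string 0111 is accepted by M but not by N.
No shorter string lies in the difference, and 0111 is the lexicographically first length-4 string in L(M) \ L(N).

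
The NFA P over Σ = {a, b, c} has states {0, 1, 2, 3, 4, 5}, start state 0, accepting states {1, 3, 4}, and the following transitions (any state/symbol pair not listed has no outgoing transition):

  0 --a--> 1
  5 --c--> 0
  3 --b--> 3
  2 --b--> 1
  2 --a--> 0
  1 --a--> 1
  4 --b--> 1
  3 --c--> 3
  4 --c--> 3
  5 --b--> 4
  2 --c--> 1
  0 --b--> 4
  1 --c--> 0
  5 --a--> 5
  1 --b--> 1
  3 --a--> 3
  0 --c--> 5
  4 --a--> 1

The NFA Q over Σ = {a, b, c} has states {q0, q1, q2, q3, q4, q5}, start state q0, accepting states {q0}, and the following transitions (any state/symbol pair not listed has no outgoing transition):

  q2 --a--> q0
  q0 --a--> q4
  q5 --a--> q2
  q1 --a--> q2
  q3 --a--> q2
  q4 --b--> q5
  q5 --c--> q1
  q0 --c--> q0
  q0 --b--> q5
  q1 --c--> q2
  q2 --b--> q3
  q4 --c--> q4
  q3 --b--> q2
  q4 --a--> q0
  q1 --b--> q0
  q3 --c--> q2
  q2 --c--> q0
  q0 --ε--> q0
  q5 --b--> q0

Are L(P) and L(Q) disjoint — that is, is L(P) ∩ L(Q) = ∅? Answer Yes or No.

No

The string aa is accepted by both P and Q.
Hence L(P) ∩ L(Q) ≠ ∅.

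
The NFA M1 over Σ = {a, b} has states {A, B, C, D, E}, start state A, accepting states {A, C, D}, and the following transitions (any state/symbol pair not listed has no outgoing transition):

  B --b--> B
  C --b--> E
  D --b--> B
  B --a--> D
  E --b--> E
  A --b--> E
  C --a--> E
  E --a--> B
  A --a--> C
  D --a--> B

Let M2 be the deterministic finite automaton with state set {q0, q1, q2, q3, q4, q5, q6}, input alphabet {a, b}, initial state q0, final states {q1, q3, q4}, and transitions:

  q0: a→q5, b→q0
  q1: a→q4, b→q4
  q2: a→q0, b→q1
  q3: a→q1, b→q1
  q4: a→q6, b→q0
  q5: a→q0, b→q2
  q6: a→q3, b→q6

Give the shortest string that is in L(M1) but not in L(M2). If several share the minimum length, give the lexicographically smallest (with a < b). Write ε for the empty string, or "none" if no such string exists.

The empty string ε is accepted by M1 but not by M2.
Since ε is the unique shortest string, it is the required witness.

ε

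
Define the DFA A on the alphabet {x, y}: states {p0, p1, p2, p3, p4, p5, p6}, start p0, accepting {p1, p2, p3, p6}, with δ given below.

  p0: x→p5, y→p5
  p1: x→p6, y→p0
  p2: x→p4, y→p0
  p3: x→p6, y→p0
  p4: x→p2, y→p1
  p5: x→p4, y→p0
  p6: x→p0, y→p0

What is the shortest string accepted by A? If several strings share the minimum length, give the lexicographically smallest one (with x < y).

xxx

A breadth-first search from p0 reaches an accepting state first via the path p0 → p5 → p4 → p2 on input xxx.
No string of length < 3 is accepted (BFS exhausts all shorter strings without reaching an accepting state), and xxx is the lexicographically least accepting string of length 3.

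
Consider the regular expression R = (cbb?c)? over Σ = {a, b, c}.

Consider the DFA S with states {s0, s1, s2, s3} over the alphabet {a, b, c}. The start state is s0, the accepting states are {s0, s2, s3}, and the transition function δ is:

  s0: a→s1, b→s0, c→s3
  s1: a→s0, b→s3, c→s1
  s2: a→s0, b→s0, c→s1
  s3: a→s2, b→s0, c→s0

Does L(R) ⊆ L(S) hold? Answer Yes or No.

Converting the expression R to a DFA (subset construction, then merging equivalent states) gives the minimal DFA with states {r0, r1, r2, r3, r4, r5}, start state r0, accepting states {r0, r5} and transitions r0: a→r1, b→r1, c→r2; r1: a→r1, b→r1, c→r1; r2: a→r1, b→r3, c→r1; r3: a→r1, b→r4, c→r5; r4: a→r1, b→r1, c→r5; r5: a→r1, b→r1, c→r1.
Exploring the product automaton R × S from the start pair (r0, s0), following both machines on each input symbol, reaches 9 state pairs: (r0, s0), (r1, s1), (r1, s0), (r2, s3), (r1, s3), (r1, s2), (r3, s0), (r4, s0), (r5, s3).
R accepts in {r0, r5} and S accepts in {s0, s2, s3}. The reachable pairs whose R-component is accepting are (r0, s0), (r5, s3); in each of them the S-component is accepting too, so the product for L(R) \ L(S) (R-component accepting, S-component rejecting) has no reachable accepting pair and the difference is empty.
Hence every string in L(R) is also in L(S).

Yes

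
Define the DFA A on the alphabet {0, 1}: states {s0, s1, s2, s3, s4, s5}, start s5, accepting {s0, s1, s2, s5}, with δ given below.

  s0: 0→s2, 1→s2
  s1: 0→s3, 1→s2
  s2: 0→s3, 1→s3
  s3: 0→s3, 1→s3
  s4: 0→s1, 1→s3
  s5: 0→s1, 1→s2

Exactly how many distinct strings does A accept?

The useful subgraph on states {s1, s2, s5} is acyclic, so L(A) is finite; the longest accepting path visits 3 useful states, giving maximum string length 2.
Counting accepting paths from s5 by length: 1 of length 0, 2 of length 1, 1 of length 2. Total 4.

4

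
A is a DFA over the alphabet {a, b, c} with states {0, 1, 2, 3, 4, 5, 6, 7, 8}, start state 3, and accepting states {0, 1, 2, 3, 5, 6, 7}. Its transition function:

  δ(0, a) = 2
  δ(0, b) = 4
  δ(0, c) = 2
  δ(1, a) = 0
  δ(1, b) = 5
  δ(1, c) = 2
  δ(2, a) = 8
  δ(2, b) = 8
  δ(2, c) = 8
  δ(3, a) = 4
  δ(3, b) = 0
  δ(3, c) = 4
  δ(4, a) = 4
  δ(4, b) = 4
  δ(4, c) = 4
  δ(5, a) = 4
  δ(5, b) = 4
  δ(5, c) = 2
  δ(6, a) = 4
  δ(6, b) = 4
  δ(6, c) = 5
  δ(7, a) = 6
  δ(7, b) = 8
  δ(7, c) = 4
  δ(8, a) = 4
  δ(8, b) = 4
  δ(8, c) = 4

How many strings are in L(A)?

4

The useful subgraph on states {0, 2, 3} is acyclic, so L(A) is finite; the longest accepting path visits 3 useful states, giving maximum string length 2.
Counting accepting paths from 3 by length: 1 of length 0, 1 of length 1, 2 of length 2. Total 4.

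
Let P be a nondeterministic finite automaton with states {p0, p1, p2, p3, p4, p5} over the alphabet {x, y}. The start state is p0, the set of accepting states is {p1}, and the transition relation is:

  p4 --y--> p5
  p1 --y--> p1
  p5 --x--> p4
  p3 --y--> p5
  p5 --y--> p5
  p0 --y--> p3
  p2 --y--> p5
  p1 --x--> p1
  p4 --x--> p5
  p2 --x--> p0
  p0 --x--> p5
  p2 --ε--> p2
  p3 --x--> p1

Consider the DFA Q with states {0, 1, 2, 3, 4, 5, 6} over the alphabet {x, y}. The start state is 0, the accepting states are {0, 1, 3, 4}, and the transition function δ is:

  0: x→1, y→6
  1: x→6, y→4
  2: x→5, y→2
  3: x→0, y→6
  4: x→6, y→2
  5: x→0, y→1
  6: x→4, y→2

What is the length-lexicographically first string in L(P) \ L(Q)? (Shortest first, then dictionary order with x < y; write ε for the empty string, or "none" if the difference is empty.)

The string yxx is accepted by P but not by Q.
No shorter string lies in the difference, and yxx is the lexicographically first length-3 string in L(P) \ L(Q).

yxx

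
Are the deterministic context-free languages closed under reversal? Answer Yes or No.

No

L = {c bⁿaⁿ : n≥0} ∪ {d b²ⁿaⁿ : n≥0} is a DCFL: the first symbol tells a deterministic PDA whether to pop one or two b's per a. Its reversal Lᴿ = {aⁿbⁿ c : n≥0} ∪ {aⁿb²ⁿ d : n≥0} is not. DCFLs are closed under right quotient by regular languages, and Lᴿ/{c, d} = {aⁿbⁿ : n≥0} ∪ {aⁿb²ⁿ : n≥0} — the standard context-free language accepted by no deterministic PDA (intuitively the machine would have to commit to a b-to-a ratio before the distinguishing marker arrives; formally, a DPDA for it would have a single run on aⁿb²ⁿ, accepting after the prefix aⁿbⁿ and accepting again after n more b's; an ordinary PDA that simulates it on a's and b's and, at any moment when it is accepting, may switch to reading only a fresh letter e while feeding each e to the simulation as a b, would accept aⁱbʲeᵏ (k≥1) exactly when both aⁱbʲ and aⁱbʲ⁺ᵏ are in the language, i.e. its language intersected with the regular set a*b*e⁺ would be exactly {aⁿbⁿeⁿ : n≥1} — impossible, since context-free languages are closed under intersection with regular sets and {aⁿbⁿeⁿ} is not context-free). So Lᴿ cannot be a DCFL.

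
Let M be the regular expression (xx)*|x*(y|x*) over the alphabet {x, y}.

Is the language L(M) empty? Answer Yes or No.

No

The empty string ε matches the expression, so it belongs to L(M).
Since L(M) contains at least one string, it is not empty.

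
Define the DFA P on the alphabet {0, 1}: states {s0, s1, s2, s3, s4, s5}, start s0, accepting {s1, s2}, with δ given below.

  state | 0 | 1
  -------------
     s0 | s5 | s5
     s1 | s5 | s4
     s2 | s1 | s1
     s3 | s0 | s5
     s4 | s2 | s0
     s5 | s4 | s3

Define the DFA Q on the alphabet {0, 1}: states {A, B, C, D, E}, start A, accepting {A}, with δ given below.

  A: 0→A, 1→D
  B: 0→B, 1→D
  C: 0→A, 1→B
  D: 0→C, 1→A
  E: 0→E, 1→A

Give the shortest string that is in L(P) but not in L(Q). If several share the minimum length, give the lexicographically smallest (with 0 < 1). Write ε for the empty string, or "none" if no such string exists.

0001

The string 0001 is accepted by P but not by Q.
No shorter string lies in the difference, and 0001 is the lexicographically first length-4 string in L(P) \ L(Q).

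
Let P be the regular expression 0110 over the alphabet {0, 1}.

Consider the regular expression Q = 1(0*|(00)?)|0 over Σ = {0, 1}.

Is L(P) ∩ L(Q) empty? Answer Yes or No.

Yes

Converting the expression P to a DFA (subset construction, then merging equivalent states) gives the minimal DFA with states {p0, p1, p2, p3, p4, p5}, start state p0, accepting states {p5} and transitions p0: 0→p1, 1→p2; p1: 0→p2, 1→p3; p2: 0→p2, 1→p2; p3: 0→p2, 1→p4; p4: 0→p5, 1→p2; p5: 0→p2, 1→p2.
Converting the expression Q to a DFA (subset construction, then merging equivalent states) gives the minimal DFA with states {q0, q1, q2, q3}, start state q0, accepting states {q1, q2} and transitions q0: 0→q1, 1→q2; q1: 0→q3, 1→q3; q2: 0→q2, 1→q3; q3: 0→q3, 1→q3.
Exploring the product automaton P × Q from the start pair (p0, q0), following both machines on each input symbol, reaches 7 state pairs: (p0, q0), (p1, q1), (p2, q2), (p2, q3), (p3, q3), (p4, q3), (p5, q3).
P accepts in {p5} and Q accepts in {q1, q2}; no reachable pair has both components accepting, so no string drives both machines to acceptance simultaneously and L(P) ∩ L(Q) = ∅.
So no string is accepted by both, and the intersection is empty.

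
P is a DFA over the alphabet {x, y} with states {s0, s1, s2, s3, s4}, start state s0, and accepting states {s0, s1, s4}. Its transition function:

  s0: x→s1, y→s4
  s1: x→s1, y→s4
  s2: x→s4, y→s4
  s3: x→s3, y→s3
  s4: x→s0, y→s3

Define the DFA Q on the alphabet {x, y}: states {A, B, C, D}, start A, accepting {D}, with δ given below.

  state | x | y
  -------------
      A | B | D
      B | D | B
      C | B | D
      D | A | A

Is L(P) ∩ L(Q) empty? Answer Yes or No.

The string y is accepted by both P and Q.
Hence L(P) ∩ L(Q) ≠ ∅.

No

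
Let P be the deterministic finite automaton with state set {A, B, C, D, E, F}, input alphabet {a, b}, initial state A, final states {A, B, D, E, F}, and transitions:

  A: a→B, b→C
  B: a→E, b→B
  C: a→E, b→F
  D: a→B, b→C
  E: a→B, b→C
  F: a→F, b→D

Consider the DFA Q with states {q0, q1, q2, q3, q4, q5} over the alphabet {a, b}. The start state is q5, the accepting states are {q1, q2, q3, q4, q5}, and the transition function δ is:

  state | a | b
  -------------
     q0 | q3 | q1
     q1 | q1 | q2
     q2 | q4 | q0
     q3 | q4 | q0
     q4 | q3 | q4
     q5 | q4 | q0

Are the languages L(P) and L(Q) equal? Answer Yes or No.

Exploring the product automaton P × Q from the start pair (A, q5), following both machines on each input symbol, reaches 6 state pairs: (A, q5), (B, q4), (C, q0), (E, q3), (F, q1), (D, q2).
P accepts in {A, B, D, E, F} and Q accepts in {q1, q2, q3, q4, q5}. In every reachable pair the two components are either both accepting — (A, q5), (B, q4), (E, q3), (F, q1), (D, q2) — or both non-accepting, so no string is accepted by exactly one of the machines: L(P) \ L(Q) and L(Q) \ L(P) are both empty.
Hence every string is accepted by P iff it is accepted by Q, and the two languages coincide.

Yes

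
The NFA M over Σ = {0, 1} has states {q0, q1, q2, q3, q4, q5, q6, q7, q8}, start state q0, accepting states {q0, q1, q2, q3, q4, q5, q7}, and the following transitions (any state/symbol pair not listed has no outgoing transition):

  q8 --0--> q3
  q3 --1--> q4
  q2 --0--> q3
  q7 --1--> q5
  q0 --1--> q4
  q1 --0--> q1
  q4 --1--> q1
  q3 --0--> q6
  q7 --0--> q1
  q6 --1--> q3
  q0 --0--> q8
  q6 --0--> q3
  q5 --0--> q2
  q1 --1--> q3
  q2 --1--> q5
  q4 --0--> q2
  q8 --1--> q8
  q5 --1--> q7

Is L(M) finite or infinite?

State q8 is reachable from the start and can reach an accepting state, and it lies on the cycle q8 → q8.
Traversing that cycle any number of times yields accepted strings of unbounded length, so the language is infinite.

infinite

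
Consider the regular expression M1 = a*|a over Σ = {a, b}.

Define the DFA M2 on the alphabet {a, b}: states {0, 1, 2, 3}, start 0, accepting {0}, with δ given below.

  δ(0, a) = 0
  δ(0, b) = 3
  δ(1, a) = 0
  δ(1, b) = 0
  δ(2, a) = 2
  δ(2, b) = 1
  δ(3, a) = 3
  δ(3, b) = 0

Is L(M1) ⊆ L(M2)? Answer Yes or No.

Yes

Converting the expression M1 to a DFA (subset construction, then merging equivalent states) gives the minimal DFA with states {r0, r1}, start state r0, accepting states {r0} and transitions r0: a→r0, b→r1; r1: a→r1, b→r1.
Exploring the product automaton M1 × M2 from the start pair (r0, 0), following both machines on each input symbol, reaches 3 state pairs: (r0, 0), (r1, 3), (r1, 0).
M1 accepts in {r0} and M2 accepts in {0}. The reachable pairs whose M1-component is accepting are (r0, 0); in each of them the M2-component is accepting too, so the product for L(M1) \ L(M2) (M1-component accepting, M2-component rejecting) has no reachable accepting pair and the difference is empty.
Hence every string in L(M1) is also in L(M2).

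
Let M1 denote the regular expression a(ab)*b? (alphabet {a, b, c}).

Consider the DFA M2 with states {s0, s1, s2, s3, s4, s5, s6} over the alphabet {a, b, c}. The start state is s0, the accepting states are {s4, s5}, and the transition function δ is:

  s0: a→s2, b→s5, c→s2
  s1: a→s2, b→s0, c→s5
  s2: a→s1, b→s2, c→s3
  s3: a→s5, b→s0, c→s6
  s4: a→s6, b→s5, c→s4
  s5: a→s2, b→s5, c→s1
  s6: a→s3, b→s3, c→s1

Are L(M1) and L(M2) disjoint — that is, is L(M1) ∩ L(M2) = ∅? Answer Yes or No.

The string aabb is accepted by both M1 and M2.
Hence L(M1) ∩ L(M2) ≠ ∅.

No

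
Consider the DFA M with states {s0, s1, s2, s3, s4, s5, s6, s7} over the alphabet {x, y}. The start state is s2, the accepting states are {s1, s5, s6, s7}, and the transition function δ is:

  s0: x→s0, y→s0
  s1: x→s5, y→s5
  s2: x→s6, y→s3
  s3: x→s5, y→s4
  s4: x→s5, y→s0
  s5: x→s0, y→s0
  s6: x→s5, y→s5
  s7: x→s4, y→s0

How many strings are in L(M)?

The useful subgraph on states {s2, s3, s4, s5, s6} is acyclic, so L(M) is finite; the longest accepting path visits 4 useful states, giving maximum string length 3.
Counting accepting paths from s2 by length: 1 of length 1, 3 of length 2, 1 of length 3. Total 5.

5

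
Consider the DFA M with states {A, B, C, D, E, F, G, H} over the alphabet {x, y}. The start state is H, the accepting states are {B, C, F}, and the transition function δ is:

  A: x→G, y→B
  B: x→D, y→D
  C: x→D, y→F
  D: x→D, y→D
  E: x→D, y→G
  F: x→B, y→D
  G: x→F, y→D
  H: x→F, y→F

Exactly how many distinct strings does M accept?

The useful subgraph on states {B, F, H} is acyclic, so L(M) is finite; the longest accepting path visits 3 useful states, giving maximum string length 2.
Counting accepting paths from H by length: 2 of length 1, 2 of length 2. Total 4.

4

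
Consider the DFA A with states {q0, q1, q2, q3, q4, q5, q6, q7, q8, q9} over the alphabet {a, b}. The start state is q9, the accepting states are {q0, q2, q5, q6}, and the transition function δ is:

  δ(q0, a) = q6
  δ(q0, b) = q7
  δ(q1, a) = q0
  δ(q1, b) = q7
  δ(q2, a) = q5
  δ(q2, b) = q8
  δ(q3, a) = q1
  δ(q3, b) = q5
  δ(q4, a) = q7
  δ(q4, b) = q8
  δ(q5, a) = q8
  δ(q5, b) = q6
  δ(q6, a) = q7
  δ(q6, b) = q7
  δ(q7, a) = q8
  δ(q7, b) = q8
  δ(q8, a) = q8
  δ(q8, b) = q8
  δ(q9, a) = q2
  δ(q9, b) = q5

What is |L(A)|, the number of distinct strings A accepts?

The useful subgraph on states {q2, q5, q6, q9} is acyclic, so L(A) is finite; the longest accepting path visits 4 useful states, giving maximum string length 3.
Counting accepting paths from q9 by length: 2 of length 1, 2 of length 2, 1 of length 3. Total 5.

5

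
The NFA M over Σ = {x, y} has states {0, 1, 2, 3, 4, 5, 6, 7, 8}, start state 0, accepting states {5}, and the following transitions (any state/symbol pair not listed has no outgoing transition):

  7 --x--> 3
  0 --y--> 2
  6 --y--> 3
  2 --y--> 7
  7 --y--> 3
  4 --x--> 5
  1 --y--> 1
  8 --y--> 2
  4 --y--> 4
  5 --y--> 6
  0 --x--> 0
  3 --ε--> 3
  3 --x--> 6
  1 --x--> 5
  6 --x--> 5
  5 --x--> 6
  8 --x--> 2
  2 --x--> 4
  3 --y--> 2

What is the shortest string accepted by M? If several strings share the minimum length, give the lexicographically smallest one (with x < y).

yxx

A breadth-first search from 0 reaches an accepting state first via the path 0 → 2 → 4 → 5 on input yxx.
No string of length < 3 is accepted (BFS exhausts all shorter strings without reaching an accepting state), and yxx is the lexicographically least accepting string of length 3.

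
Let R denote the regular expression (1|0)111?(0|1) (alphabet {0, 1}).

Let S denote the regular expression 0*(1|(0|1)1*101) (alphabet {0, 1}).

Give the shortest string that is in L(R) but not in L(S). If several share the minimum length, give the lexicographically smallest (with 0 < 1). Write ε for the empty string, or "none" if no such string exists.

0110

The string 0110 is accepted by R but not by S.
No shorter string lies in the difference, and 0110 is the lexicographically first length-4 string in L(R) \ L(S).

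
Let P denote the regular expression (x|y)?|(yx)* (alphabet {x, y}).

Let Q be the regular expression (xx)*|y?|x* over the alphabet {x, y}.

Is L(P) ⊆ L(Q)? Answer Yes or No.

The string yx is in L(P) but not in L(Q).
So L(P) ⊄ L(Q).

No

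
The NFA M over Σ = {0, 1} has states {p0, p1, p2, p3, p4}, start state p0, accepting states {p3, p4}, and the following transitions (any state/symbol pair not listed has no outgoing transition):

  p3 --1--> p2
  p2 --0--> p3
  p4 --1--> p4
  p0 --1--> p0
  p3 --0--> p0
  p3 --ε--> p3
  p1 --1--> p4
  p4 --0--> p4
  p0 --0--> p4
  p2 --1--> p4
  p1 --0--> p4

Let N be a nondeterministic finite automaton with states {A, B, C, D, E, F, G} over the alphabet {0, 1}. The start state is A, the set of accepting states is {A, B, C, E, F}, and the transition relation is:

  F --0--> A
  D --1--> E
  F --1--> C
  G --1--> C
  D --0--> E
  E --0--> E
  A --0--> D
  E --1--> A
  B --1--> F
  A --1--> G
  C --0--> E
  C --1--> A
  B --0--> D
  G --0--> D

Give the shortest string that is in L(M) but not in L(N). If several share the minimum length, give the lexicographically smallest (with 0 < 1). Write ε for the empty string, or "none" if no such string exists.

The string 0 is accepted by M but not by N.
No shorter string lies in the difference, and 0 is the lexicographically first length-1 string in L(M) \ L(N).

0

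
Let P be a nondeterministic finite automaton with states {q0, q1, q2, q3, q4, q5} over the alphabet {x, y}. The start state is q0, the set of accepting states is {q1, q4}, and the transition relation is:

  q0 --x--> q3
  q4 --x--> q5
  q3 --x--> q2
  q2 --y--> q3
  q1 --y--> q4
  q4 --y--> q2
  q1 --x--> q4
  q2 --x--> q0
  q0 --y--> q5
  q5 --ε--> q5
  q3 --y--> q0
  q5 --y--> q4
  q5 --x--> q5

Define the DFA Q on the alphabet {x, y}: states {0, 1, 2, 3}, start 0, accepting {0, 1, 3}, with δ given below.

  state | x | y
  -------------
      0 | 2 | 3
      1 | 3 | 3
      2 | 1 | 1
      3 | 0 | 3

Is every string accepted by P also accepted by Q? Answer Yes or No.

Yes

Exploring the product automaton P × Q from the start pair (q0, 0), following both machines on each input symbol, reaches 18 state pairs: (q0, 0), (q3, 2), (q5, 3), (q2, 1), (q0, 1), (q5, 0), (q4, 3), (q0, 3), (q3, 3), (q5, 2), (q2, 3), (q3, 0), (q2, 0), (q5, 1), (q4, 1), (q2, 2), (q0, 2), (q3, 1).
P accepts in {q1, q4} and Q accepts in {0, 1, 3}. The reachable pairs whose P-component is accepting are (q4, 3), (q4, 1); in each of them the Q-component is accepting too, so the product for L(P) \ L(Q) (P-component accepting, Q-component rejecting) has no reachable accepting pair and the difference is empty.
Hence every string in L(P) is also in L(Q).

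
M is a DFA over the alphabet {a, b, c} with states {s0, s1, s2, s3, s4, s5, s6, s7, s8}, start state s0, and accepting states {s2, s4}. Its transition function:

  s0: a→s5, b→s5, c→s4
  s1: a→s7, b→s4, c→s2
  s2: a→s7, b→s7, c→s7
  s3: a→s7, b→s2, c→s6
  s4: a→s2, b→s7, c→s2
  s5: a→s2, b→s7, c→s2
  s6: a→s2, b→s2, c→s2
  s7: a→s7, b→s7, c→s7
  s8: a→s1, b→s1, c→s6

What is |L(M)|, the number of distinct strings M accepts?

The useful subgraph on states {s0, s2, s4, s5} is acyclic, so L(M) is finite; the longest accepting path visits 3 useful states, giving maximum string length 2.
Counting accepting paths from s0 by length: 1 of length 1, 6 of length 2. Total 7.

7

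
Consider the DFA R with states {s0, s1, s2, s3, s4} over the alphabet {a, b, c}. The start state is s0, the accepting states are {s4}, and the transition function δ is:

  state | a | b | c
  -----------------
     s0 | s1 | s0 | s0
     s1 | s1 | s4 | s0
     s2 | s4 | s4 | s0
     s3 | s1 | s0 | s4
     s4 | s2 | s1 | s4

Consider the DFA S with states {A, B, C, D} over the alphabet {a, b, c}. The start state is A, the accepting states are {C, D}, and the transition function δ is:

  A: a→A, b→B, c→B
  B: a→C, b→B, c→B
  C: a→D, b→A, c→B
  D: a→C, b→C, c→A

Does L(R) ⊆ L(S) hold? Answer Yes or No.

No

The string ab is in L(R) but not in L(S).
So L(R) ⊄ L(S).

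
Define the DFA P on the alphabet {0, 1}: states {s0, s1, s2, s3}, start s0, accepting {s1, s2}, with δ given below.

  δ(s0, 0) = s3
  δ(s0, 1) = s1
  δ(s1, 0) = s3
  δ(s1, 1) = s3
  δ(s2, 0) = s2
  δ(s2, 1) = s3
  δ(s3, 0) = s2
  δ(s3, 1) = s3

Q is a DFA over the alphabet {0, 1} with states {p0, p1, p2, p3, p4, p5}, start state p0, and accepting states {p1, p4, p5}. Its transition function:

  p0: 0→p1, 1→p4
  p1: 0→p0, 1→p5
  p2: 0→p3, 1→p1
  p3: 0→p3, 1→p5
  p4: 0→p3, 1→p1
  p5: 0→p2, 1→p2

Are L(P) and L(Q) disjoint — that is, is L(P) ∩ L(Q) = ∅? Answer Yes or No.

No

The string 1 is accepted by both P and Q.
Hence L(P) ∩ L(Q) ≠ ∅.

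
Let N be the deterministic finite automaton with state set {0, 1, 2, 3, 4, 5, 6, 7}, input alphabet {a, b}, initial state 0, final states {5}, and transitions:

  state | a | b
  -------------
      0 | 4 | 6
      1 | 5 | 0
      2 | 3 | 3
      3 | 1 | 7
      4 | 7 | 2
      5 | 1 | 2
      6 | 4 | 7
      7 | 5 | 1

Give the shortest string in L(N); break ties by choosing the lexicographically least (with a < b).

A breadth-first search from 0 reaches an accepting state first via the path 0 → 4 → 7 → 5 on input aaa.
No string of length < 3 is accepted (BFS exhausts all shorter strings without reaching an accepting state), and aaa is the lexicographically least accepting string of length 3.

aaa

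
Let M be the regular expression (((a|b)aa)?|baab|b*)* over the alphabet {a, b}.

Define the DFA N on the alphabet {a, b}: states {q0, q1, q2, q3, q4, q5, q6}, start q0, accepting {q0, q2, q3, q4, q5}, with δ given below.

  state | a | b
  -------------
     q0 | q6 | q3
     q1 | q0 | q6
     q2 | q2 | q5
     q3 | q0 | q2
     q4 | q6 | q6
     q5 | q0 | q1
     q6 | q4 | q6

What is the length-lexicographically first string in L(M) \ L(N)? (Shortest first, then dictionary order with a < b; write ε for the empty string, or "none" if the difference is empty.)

The string aaa is accepted by M but not by N.
No shorter string lies in the difference, and aaa is the lexicographically first length-3 string in L(M) \ L(N).

aaa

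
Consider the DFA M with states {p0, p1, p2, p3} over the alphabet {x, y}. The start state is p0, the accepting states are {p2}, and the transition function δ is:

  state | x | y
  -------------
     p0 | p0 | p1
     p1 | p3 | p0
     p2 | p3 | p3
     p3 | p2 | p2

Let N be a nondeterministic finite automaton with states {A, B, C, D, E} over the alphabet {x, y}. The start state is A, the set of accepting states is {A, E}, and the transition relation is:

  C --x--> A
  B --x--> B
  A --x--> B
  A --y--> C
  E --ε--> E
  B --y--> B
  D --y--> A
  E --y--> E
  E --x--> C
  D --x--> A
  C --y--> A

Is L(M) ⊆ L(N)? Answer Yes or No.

The string yxx is in L(M) but not in L(N).
So L(M) ⊄ L(N).

No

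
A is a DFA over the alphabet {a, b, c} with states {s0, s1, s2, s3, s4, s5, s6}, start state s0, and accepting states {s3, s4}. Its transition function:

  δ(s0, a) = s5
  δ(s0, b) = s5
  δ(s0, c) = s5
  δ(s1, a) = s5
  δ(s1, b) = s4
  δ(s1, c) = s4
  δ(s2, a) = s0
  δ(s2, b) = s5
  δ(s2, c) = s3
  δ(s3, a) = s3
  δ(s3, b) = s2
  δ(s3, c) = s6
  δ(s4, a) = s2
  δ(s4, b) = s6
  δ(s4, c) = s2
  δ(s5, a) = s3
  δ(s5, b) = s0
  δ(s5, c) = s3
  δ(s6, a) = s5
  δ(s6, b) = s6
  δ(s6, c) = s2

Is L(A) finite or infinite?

infinite

State s0 is reachable from the start and can reach an accepting state, and it lies on the cycle s0 → s5 → s0.
Traversing that cycle any number of times yields accepted strings of unbounded length, so the language is infinite.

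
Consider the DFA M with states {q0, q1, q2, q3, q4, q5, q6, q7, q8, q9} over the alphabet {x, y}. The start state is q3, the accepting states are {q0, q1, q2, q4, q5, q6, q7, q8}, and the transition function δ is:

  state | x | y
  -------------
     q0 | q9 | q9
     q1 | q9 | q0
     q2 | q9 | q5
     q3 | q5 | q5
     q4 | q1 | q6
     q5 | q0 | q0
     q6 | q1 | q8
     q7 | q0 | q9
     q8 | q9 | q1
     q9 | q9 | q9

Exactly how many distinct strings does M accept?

The useful subgraph on states {q0, q3, q5} is acyclic, so L(M) is finite; the longest accepting path visits 3 useful states, giving maximum string length 2.
Counting accepting paths from q3 by length: 2 of length 1, 4 of length 2. Total 6.

6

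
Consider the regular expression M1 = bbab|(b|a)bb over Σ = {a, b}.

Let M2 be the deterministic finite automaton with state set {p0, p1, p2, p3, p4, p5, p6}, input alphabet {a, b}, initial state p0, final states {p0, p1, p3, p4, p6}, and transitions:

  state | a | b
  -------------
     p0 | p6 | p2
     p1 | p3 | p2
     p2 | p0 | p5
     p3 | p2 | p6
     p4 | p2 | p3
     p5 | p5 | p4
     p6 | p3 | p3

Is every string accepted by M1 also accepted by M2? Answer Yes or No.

Converting the expression M1 to a DFA (subset construction, then merging equivalent states) gives the minimal DFA with states {r0, r1, r2, r3, r4, r5, r6}, start state r0, accepting states {r6} and transitions r0: a→r1, b→r2; r1: a→r3, b→r4; r2: a→r3, b→r5; r3: a→r3, b→r3; r4: a→r3, b→r6; r5: a→r4, b→r6; r6: a→r3, b→r3.
Exploring the product automaton M1 × M2 from the start pair (r0, p0), following both machines on each input symbol, reaches 14 state pairs: (r0, p0), (r1, p6), (r2, p2), (r3, p3), (r4, p3), (r3, p0), (r5, p5), (r3, p2), (r3, p6), (r6, p6), (r4, p5), (r6, p4), (r3, p5), (r3, p4).
M1 accepts in {r6} and M2 accepts in {p0, p1, p3, p4, p6}. The reachable pairs whose M1-component is accepting are (r6, p6), (r6, p4); in each of them the M2-component is accepting too, so the product for L(M1) \ L(M2) (M1-component accepting, M2-component rejecting) has no reachable accepting pair and the difference is empty.
Hence every string in L(M1) is also in L(M2).

Yes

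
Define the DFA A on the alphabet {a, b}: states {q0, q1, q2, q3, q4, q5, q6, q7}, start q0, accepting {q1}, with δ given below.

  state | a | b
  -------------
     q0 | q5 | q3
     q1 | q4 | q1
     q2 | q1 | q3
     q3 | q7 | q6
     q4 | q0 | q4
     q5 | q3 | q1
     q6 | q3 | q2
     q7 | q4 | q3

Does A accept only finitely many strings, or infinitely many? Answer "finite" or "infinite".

State q1 is reachable from the start and can reach an accepting state, and it lies on the cycle q1 → q1.
Traversing that cycle any number of times yields accepted strings of unbounded length, so the language is infinite.

infinite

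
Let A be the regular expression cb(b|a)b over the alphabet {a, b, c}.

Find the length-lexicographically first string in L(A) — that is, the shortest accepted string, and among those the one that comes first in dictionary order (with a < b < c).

cbab

By inspection of the expression, no string of length less than 4 matches, and cbab is the lexicographically first match of length 4.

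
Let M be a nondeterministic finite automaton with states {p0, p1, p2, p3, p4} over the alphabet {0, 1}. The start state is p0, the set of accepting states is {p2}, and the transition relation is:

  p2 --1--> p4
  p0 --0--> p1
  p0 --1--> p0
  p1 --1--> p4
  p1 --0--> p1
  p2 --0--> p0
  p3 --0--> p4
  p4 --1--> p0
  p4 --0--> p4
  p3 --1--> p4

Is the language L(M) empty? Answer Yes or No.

The states reachable from the start state are {p0, p1, p4}.
None of the accepting states {p2} is reachable, so no string is accepted and L(M) = ∅.

Yes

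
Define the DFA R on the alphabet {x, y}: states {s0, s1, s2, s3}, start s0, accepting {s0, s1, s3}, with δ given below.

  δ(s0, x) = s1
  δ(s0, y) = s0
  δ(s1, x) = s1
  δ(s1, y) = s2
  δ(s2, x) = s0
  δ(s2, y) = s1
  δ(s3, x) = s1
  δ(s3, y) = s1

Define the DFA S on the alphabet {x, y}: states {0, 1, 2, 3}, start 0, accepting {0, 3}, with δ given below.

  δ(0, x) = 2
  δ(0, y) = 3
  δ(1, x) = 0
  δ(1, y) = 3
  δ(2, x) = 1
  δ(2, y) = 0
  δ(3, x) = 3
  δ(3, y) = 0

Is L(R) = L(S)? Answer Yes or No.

The string x is accepted by R but rejected by S.
So L(R) ≠ L(S).

No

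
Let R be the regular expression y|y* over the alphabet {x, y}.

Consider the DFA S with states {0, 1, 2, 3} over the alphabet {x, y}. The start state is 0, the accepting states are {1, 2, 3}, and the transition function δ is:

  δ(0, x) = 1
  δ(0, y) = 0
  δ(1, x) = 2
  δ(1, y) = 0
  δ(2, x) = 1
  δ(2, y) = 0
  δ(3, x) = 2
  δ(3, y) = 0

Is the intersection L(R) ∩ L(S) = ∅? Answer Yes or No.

Converting the expression R to a DFA (subset construction, then merging equivalent states) gives the minimal DFA with states {r0, r1}, start state r0, accepting states {r0} and transitions r0: x→r1, y→r0; r1: x→r1, y→r1.
Exploring the product automaton R × S from the start pair (r0, 0), following both machines on each input symbol, reaches 4 state pairs: (r0, 0), (r1, 1), (r1, 2), (r1, 0).
R accepts in {r0} and S accepts in {1, 2, 3}; no reachable pair has both components accepting, so no string drives both machines to acceptance simultaneously and L(R) ∩ L(S) = ∅.
So no string is accepted by both, and the intersection is empty.

Yes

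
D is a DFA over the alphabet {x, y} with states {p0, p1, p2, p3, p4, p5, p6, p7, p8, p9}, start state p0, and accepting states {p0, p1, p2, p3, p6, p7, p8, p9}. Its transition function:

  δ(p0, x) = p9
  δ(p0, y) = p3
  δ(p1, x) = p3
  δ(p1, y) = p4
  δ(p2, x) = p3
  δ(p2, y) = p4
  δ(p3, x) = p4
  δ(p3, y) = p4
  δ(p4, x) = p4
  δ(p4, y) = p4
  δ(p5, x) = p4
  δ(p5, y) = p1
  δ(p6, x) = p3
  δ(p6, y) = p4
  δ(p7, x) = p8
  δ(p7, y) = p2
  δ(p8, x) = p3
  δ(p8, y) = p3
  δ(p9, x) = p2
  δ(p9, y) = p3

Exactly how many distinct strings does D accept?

6

The useful subgraph on states {p0, p2, p3, p9} is acyclic, so L(D) is finite; the longest accepting path visits 4 useful states, giving maximum string length 3.
Counting accepting paths from p0 by length: 1 of length 0, 2 of length 1, 2 of length 2, 1 of length 3. Total 6.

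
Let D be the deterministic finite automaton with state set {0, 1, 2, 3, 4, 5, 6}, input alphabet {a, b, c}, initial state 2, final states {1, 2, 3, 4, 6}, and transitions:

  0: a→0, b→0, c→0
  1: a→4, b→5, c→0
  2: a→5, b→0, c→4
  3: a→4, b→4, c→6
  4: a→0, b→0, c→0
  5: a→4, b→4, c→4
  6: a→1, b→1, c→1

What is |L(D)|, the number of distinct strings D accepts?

5

The useful subgraph on states {2, 4, 5} is acyclic, so L(D) is finite; the longest accepting path visits 3 useful states, giving maximum string length 2.
Counting accepting paths from 2 by length: 1 of length 0, 1 of length 1, 3 of length 2. Total 5.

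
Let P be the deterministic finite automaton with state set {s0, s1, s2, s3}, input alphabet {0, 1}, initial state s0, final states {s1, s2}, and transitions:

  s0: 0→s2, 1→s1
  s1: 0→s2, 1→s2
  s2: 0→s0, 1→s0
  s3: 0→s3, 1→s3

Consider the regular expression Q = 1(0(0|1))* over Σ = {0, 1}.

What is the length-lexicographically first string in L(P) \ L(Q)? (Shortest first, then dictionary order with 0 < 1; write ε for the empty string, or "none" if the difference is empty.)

The string 0 is accepted by P but not by Q.
No shorter string lies in the difference, and 0 is the lexicographically first length-1 string in L(P) \ L(Q).

0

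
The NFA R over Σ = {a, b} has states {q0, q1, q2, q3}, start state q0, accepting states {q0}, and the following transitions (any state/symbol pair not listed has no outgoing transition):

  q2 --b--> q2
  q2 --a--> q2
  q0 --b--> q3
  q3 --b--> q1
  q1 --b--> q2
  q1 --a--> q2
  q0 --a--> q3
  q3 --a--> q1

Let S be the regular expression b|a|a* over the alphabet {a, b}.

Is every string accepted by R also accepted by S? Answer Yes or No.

Converting the expression S to a DFA (subset construction, then merging equivalent states) gives the minimal DFA with states {s0, s1, s2, s3}, start state s0, accepting states {s0, s1, s2} and transitions s0: a→s1, b→s2; s1: a→s1, b→s3; s2: a→s3, b→s3; s3: a→s3, b→s3.
Exploring the product automaton R × S from the start pair (q0, s0), following both machines on each input symbol, reaches 7 state pairs: (q0, s0), (q3, s1), (q3, s2), (q1, s1), (q1, s3), (q2, s1), (q2, s3).
R accepts in {q0} and S accepts in {s0, s1, s2}. The reachable pairs whose R-component is accepting are (q0, s0); in each of them the S-component is accepting too, so the product for L(R) \ L(S) (R-component accepting, S-component rejecting) has no reachable accepting pair and the difference is empty.
Hence every string in L(R) is also in L(S).

Yes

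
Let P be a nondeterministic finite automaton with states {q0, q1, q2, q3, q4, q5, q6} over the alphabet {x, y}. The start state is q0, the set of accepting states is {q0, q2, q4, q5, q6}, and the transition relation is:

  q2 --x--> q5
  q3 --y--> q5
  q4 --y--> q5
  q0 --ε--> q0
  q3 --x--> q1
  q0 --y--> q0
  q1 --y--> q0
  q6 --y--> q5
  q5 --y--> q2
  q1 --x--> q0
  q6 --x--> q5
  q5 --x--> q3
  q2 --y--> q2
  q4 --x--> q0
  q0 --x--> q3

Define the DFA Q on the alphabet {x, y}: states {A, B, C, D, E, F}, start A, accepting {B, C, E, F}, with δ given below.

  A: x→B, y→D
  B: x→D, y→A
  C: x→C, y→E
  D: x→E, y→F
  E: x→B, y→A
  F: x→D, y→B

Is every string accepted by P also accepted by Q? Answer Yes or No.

No

The empty string ε is in L(P) but not in L(Q).
So L(P) ⊄ L(Q).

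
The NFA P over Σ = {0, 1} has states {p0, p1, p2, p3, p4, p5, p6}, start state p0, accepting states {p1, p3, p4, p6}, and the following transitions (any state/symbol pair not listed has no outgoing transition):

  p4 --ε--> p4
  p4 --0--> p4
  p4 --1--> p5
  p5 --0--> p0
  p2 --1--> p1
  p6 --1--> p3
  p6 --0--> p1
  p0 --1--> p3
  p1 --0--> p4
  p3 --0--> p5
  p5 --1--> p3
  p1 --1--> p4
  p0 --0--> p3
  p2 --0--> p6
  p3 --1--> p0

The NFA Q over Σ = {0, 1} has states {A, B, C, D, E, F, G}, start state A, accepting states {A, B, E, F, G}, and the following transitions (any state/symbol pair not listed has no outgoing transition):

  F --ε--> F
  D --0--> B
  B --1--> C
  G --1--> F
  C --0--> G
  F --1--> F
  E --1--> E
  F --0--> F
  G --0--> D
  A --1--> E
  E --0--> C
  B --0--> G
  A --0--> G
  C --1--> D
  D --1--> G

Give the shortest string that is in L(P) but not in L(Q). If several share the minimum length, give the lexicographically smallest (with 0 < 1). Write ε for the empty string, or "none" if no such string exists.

101

The string 101 is accepted by P but not by Q.
No shorter string lies in the difference, and 101 is the lexicographically first length-3 string in L(P) \ L(Q).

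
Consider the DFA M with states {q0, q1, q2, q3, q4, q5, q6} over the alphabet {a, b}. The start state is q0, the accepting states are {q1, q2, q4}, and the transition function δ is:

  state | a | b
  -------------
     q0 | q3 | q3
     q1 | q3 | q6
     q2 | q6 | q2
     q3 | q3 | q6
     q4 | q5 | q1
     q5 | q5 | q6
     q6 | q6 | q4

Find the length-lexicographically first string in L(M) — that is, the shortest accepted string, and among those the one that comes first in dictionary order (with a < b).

abb

A breadth-first search from q0 reaches an accepting state first via the path q0 → q3 → q6 → q4 on input abb.
No string of length < 3 is accepted (BFS exhausts all shorter strings without reaching an accepting state), and abb is the lexicographically least accepting string of length 3.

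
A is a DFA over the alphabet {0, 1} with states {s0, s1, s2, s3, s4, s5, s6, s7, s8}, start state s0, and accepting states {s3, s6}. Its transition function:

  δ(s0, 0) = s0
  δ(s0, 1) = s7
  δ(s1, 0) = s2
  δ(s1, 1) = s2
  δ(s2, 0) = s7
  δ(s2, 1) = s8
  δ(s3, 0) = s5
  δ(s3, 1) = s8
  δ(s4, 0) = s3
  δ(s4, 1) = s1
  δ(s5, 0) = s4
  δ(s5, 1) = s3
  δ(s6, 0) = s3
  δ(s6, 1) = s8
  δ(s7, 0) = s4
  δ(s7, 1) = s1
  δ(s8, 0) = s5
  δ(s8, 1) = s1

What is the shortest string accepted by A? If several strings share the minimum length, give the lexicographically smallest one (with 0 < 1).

A breadth-first search from s0 reaches an accepting state first via the path s0 → s7 → s4 → s3 on input 100.
No string of length < 3 is accepted (BFS exhausts all shorter strings without reaching an accepting state), and 100 is the lexicographically least accepting string of length 3.

100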